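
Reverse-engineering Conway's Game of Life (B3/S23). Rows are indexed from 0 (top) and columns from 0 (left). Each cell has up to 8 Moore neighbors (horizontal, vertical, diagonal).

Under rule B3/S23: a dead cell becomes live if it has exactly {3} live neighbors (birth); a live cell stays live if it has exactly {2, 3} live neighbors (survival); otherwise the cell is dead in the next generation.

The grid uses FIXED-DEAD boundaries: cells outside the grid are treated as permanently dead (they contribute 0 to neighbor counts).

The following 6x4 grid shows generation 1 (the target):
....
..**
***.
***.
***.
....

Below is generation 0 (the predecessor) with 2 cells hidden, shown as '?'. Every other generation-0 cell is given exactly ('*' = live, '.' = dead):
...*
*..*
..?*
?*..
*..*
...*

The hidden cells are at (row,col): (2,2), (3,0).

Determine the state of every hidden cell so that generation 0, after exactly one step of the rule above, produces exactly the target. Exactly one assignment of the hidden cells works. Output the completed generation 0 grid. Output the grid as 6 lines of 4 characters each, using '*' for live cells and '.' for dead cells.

Answer: ...*
*..*
...*
**..
*..*
...*

Derivation:
Hidden generation-0 cells (in order): (2,2), (3,0).
A hidden cell only influences target cells in its own 3x3 neighborhood. Try each of the 2^2 = 4 assignments, step the completed generation 0 forward once under B3/S23, and compare with the target:
  (2,2)=. (3,0)=. -> step gives (2,0)='.' but target has '*' -> reject
  (2,2)=. (3,0)=* -> step reproduces the target at every cell -> ACCEPT
  (2,2)=* (3,0)=. -> step gives (1,2)='.' but target has '*' -> reject
  (2,2)=* (3,0)=* -> step gives (1,2)='.' but target has '*' -> reject
Unique solution: (2,2)=dead, (3,0)=live.
Check: live-neighbor counts of every cell in the completed generation 0:
1121
0132
3331
2232
2331
1121
Applying B3/S23 to generation 0 with these counts gives:
....
..**
***.
***.
***.
....
which matches the target exactly.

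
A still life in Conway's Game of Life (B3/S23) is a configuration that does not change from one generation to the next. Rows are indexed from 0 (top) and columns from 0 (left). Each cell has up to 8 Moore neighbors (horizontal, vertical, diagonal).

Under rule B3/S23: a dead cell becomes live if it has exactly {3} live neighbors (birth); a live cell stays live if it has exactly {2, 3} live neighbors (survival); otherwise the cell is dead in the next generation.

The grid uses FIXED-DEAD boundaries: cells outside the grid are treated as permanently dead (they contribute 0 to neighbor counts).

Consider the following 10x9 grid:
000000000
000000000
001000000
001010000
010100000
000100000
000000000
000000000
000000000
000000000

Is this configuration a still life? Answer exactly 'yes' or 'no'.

Compute generation 1 and compare to generation 0 (given above):
Generation 1:
000000000
000000000
000100000
011000000
000110000
001000000
000000000
000000000
000000000
000000000
Cell (2,2) differs: gen0=1 vs gen1=0 -> NOT a still life.

Answer: no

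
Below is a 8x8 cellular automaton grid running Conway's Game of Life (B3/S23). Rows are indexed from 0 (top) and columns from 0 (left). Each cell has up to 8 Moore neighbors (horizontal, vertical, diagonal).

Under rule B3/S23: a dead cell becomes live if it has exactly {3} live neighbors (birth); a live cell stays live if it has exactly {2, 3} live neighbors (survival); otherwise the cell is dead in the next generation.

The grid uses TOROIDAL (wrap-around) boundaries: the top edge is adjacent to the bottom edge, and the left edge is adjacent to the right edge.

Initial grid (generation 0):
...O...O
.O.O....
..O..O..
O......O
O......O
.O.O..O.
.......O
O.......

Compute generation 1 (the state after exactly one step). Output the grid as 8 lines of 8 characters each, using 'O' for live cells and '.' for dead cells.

Simulating step by step:
Generation 0 (given above): 15 live cells
Generation 1: 18 live cells
(generation 1 grid is the final answer)

Answer: O.O.....
...OO...
OOO.....
OO....OO
.O....O.
......O.
O......O
O......O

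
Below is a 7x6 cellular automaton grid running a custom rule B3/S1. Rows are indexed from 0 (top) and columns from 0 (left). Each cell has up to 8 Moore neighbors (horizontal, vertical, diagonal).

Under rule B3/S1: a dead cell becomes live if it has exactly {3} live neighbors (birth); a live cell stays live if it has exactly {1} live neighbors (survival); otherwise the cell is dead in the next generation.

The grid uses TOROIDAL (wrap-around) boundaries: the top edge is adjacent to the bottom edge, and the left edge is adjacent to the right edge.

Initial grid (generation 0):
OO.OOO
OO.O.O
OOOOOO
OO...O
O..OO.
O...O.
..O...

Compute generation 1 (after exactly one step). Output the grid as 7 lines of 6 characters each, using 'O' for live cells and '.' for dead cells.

Simulating step by step:
Generation 0 (given above): 24 live cells
Generation 1: 2 live cells
(generation 1 grid is the final answer)

Answer: ......
......
......
......
......
OO....
......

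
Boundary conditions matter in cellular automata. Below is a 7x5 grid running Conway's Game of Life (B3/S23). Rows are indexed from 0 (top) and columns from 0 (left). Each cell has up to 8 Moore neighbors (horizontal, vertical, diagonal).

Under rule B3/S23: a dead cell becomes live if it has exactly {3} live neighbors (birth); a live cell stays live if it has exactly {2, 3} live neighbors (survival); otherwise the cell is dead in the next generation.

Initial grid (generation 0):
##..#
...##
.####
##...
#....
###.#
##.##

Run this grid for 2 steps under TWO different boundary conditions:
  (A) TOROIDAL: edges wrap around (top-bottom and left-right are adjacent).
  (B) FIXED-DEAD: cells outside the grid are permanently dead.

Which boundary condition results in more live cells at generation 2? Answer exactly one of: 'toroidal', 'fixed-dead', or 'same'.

Answer: fixed-dead

Derivation:
Under TOROIDAL boundary, generation 2:
.....
.....
.....
..#..
..##.
.....
.....
Population = 3

Under FIXED-DEAD boundary, generation 2:
.....
##.##
##...
#.##.
.##..
.##.#
...##
Population = 16

Comparison: toroidal=3, fixed-dead=16 -> fixed-dead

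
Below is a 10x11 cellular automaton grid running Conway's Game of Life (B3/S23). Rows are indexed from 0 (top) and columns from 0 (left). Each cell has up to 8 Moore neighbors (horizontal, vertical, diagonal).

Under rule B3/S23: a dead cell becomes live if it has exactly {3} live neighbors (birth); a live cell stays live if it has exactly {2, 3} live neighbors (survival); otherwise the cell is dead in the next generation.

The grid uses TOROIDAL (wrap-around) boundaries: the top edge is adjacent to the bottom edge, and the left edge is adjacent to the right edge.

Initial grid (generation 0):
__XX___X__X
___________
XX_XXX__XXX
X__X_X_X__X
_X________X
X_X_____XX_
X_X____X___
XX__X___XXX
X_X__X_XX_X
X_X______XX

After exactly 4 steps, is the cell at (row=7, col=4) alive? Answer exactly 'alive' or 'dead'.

Simulating step by step:
Generation 0 (given above): 42 live cells
Generation 1: 38 live cells
XXXX_____XX
_X______X__
_XXX_XX_XX_
___X_XX_X__
_XX_____X__
X_X_____XX_
__XX___X___
__XX__X____
__XX___X___
__X___XX___
Generation 2: 39 live cells
X__X___XXXX
____X__XX__
_X_X_XX_XX_
___X_XX_X__
_XXX____X__
_______XXX_
_______XX__
_X__X_XX___
_X_____X___
X_____XXX_X
Generation 3: 26 live cells
X__________
X_XXXX_____
__XX_____X_
_X_X_XX_X__
__XXX_X____
__X______X_
_________X_
______X____
_X___X_____
_X____X____
Generation 4: 22 live cells
X_XXXX_____
__X_X_____X
______X____
_X___XXX___
_X__X_XX___
__X________
___________
___________
_____XX____
XX_________

Cell (7,4) at generation 4: 0 -> dead

Answer: dead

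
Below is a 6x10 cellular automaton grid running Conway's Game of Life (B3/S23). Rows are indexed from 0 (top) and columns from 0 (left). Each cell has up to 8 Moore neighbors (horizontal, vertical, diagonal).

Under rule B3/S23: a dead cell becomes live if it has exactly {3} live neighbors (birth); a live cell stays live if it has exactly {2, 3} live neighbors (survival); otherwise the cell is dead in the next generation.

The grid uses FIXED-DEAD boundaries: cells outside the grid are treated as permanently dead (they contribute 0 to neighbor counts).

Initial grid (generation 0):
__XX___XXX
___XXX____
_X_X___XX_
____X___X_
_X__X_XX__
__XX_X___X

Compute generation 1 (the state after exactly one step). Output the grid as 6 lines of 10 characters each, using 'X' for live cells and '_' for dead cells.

Simulating step by step:
Generation 0 (given above): 22 live cells
Generation 1: 26 live cells
(generation 1 grid is the final answer)

Answer: __XX____X_
______X__X
__XX_X_XX_
__XXXXX_X_
__X_X_XXX_
__XXXXX___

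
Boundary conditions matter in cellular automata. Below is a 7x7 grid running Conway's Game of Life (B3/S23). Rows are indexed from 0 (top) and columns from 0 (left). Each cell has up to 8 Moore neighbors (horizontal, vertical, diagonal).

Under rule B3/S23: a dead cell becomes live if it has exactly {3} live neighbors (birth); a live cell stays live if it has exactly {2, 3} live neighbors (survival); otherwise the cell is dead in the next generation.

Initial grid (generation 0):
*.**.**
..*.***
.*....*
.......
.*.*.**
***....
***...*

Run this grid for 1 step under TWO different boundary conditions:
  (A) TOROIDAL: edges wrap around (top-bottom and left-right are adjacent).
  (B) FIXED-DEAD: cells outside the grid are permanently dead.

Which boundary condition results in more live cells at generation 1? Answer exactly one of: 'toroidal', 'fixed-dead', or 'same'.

Answer: fixed-dead

Derivation:
Under TOROIDAL boundary, generation 1:
.......
..*.*..
*.....*
..*..**
.*....*
...*.*.
.....*.
Population = 12

Under FIXED-DEAD boundary, generation 1:
.***..*
..*.*..
......*
..*..**
**.....
...*.**
*.*....
Population = 17

Comparison: toroidal=12, fixed-dead=17 -> fixed-dead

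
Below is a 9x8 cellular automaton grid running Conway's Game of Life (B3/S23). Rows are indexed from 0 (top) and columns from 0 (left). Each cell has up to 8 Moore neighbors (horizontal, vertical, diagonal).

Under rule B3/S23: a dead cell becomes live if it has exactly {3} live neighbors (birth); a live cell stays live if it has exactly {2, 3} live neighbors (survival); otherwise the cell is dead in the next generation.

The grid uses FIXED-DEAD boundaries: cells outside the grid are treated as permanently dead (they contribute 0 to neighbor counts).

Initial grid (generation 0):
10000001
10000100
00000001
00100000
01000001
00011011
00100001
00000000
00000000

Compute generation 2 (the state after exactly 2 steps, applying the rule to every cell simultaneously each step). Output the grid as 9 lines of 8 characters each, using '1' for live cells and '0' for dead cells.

Answer: 00000000
00000000
00000000
00000000
00110011
00001100
00110011
00000000
00000000

Derivation:
Simulating step by step:
Generation 0 (given above): 14 live cells
Generation 1: 12 live cells
00000000
00000010
00000000
00000000
00110011
00110011
00010011
00000000
00000000
Generation 2: 10 live cells
(generation 2 grid is the final answer)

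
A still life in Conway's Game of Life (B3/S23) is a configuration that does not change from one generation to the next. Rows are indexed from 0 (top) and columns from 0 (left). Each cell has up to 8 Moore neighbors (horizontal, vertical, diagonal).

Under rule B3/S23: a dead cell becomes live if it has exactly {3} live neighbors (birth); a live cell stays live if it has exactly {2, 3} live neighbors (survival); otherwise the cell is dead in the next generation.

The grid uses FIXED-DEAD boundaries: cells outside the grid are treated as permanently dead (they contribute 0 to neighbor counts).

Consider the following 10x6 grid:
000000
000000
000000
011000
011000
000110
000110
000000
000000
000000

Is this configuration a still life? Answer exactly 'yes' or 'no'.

Answer: no

Derivation:
Compute generation 1 and compare to generation 0 (given above):
Generation 1:
000000
000000
000000
011000
010000
000010
000110
000000
000000
000000
Cell (4,2) differs: gen0=1 vs gen1=0 -> NOT a still life.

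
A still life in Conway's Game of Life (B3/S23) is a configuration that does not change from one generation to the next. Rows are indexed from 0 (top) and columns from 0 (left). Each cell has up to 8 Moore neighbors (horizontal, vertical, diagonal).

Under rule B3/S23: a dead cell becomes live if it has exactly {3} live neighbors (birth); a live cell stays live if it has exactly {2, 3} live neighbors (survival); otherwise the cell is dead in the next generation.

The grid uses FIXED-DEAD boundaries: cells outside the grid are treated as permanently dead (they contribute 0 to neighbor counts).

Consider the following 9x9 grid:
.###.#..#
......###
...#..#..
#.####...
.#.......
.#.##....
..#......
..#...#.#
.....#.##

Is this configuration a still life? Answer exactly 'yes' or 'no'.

Answer: no

Derivation:
Compute generation 1 and compare to generation 0 (given above):
Generation 1:
..#...#.#
...####.#
..##..#..
.#####...
##...#...
.#.#.....
.##......
......#.#
......###
Cell (0,1) differs: gen0=1 vs gen1=0 -> NOT a still life.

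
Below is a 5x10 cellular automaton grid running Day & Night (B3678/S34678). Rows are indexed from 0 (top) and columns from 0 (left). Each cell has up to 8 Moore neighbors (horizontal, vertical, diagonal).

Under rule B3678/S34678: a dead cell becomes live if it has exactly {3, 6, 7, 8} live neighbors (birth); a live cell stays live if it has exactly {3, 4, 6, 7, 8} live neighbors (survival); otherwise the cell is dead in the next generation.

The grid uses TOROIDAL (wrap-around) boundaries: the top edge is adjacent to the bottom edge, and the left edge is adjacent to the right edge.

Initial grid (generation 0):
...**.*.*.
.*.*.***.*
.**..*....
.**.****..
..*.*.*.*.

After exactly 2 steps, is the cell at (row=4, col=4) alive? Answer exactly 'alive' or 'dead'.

Answer: alive

Derivation:
Simulating step by step:
Generation 0 (given above): 23 live cells
Generation 1: 28 live cells
...*******
*..*.****.
.*....*.*.
.**.*.**..
.*******..
Generation 2: 29 live cells
**..****.*
..*...**..
**.**..***
**..**..*.
**.*****..

Cell (4,4) at generation 2: 1 -> alive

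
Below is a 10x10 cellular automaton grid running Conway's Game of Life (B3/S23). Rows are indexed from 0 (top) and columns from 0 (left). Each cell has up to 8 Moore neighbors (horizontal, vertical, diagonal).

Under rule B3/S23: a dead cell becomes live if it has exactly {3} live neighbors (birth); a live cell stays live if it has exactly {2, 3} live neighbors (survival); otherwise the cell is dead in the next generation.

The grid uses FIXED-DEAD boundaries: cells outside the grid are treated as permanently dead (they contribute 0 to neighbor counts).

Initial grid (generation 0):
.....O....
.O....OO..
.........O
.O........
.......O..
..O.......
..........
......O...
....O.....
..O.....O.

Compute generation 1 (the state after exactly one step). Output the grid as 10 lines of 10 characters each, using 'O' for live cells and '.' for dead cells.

Simulating step by step:
Generation 0 (given above): 12 live cells
Generation 1: 2 live cells
(generation 1 grid is the final answer)

Answer: ......O...
......O...
..........
..........
..........
..........
..........
..........
..........
..........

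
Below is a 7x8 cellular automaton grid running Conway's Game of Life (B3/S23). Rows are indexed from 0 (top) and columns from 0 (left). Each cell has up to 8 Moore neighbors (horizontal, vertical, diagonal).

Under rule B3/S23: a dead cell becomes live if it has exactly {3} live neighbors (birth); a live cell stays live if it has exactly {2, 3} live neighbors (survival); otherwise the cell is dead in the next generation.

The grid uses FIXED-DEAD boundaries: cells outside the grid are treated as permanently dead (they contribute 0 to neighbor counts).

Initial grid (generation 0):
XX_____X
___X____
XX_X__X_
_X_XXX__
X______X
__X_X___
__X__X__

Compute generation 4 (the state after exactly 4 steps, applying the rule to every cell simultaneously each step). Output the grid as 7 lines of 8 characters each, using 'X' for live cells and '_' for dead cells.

Simulating step by step:
Generation 0 (given above): 18 live cells
Generation 1: 15 live cells
________
________
XX_X_X__
_X_XXXX_
_XX__X__
_X_X____
___X____
Generation 2: 15 live cells
________
________
XX_X_XX_
___X__X_
XX___XX_
_X_XX___
__X_____
Generation 3: 17 live cells
________
________
__X_XXX_
_______X
XX_X_XX_
XX_XXX__
__XX____
Generation 4: 18 live cells
(generation 4 grid is the final answer)

Answer: ________
_____X__
_____XX_
_XXX___X
XX_X_XX_
X____XX_
_XXX____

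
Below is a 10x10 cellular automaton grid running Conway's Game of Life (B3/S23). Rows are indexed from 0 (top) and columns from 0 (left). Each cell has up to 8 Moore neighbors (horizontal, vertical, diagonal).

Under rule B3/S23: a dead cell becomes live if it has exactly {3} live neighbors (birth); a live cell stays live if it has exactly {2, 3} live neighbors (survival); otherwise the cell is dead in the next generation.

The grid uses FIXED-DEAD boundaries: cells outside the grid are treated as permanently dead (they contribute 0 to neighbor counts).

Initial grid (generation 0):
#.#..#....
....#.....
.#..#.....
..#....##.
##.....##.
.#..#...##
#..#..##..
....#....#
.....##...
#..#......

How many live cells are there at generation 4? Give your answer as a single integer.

Simulating step by step:
Generation 0 (given above): 27 live cells
Generation 1: 25 live cells
..........
.#.###....
...#......
#.#....##.
###.......
.##...#..#
...###.#.#
....#..#..
....##....
..........
Generation 2: 26 live cells
....#.....
..###.....
.#.#......
#.##......
#..#...##.
#...###.#.
..####.#..
........#.
....##....
..........
Generation 3: 21 live cells
....#.....
..#.#.....
.#........
#..##.....
#.##.####.
.##.....#.
...#...##.
......#...
..........
..........
Generation 4: 23 live cells
...#......
...#......
.##.#.....
#..#####..
#....####.
.#..#....#
..#....##.
.......#..
..........
..........
Population at generation 4: 23

Answer: 23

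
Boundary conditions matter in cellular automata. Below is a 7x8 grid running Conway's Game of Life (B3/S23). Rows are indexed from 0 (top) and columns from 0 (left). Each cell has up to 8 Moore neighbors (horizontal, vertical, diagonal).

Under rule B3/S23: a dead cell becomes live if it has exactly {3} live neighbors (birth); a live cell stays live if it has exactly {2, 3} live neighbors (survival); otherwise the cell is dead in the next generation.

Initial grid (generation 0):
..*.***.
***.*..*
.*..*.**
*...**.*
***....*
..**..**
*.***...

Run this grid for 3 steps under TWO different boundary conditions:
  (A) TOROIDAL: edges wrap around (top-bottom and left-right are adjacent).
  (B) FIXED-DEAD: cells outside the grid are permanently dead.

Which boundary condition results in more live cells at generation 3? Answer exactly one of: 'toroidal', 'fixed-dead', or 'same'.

Answer: fixed-dead

Derivation:
Under TOROIDAL boundary, generation 3:
........
........
.**.....
...*....
.**.....
...***..
....*...
Population = 9

Under FIXED-DEAD boundary, generation 3:
...****.
.**.*..*
.**...**
..**..**
..*....*
*.*.****
.******.
Population = 30

Comparison: toroidal=9, fixed-dead=30 -> fixed-dead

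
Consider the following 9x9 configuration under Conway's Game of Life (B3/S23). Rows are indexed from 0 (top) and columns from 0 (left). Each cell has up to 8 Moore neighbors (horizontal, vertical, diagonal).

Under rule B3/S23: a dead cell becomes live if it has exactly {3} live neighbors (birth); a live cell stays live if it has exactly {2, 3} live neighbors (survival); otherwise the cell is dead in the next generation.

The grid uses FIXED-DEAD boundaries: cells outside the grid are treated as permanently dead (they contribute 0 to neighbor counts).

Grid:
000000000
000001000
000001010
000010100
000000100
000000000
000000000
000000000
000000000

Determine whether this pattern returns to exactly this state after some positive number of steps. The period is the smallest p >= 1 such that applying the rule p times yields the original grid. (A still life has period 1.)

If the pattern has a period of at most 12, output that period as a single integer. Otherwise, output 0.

Answer: 2

Derivation:
Simulating and comparing each generation to the original:
Gen 0 (original, given above): 6 live cells
Gen 1: 6 live cells, differs from original
Gen 2: 6 live cells, MATCHES original -> period = 2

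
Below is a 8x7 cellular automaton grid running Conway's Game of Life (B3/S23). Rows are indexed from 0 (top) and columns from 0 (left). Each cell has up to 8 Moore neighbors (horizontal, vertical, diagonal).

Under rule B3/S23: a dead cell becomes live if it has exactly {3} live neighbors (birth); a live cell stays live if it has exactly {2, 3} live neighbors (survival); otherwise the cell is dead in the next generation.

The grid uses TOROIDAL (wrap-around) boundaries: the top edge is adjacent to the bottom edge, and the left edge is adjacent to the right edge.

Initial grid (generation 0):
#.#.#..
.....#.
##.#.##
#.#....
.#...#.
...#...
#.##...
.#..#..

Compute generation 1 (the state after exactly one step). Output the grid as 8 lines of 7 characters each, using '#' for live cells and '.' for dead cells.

Simulating step by step:
Generation 0 (given above): 19 live cells
Generation 1: 26 live cells
(generation 1 grid is the final answer)

Answer: .#.###.
..##.#.
###.##.
..#.##.
.##....
.#.##..
.####..
#...#..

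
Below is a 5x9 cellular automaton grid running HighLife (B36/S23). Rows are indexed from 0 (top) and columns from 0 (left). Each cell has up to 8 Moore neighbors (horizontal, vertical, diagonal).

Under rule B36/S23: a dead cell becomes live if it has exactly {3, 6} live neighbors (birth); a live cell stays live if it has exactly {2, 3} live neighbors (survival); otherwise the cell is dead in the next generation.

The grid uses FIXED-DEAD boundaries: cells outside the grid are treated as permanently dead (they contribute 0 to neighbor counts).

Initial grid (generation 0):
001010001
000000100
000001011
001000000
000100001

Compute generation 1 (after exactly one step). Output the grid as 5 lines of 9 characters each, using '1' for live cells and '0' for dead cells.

Answer: 000000000
000001101
000000110
000000011
000000000

Derivation:
Simulating step by step:
Generation 0 (given above): 10 live cells
Generation 1: 7 live cells
(generation 1 grid is the final answer)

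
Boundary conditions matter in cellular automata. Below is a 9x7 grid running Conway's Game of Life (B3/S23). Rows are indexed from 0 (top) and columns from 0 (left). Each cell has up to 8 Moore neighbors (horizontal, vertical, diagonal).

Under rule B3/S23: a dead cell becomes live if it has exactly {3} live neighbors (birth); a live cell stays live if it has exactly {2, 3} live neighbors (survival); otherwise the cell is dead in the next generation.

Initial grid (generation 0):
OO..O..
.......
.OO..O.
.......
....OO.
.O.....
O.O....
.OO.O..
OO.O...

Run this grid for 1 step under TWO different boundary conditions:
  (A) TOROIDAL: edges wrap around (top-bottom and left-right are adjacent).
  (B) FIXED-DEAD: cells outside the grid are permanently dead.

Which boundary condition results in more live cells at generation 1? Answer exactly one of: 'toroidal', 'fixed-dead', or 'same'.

Answer: toroidal

Derivation:
Under TOROIDAL boundary, generation 1:
OOO....
O.O....
.......
....OO.
.......
.O.....
O.OO...
.......
...OO..
Population = 13

Under FIXED-DEAD boundary, generation 1:
.......
O.O....
.......
....OO.
.......
.O.....
O.OO...
.......
OO.O...
Population = 11

Comparison: toroidal=13, fixed-dead=11 -> toroidal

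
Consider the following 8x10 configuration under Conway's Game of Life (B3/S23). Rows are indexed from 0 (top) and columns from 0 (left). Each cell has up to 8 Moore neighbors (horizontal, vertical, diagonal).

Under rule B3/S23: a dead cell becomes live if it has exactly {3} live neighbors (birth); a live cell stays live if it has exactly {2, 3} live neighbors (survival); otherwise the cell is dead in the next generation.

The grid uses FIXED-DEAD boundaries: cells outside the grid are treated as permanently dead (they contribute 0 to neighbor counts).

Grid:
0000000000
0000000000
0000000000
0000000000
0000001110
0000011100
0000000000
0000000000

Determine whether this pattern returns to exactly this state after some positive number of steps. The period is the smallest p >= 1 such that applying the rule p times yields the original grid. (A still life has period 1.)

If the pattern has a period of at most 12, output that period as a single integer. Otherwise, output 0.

Simulating and comparing each generation to the original:
Gen 0 (original, given above): 6 live cells
Gen 1: 6 live cells, differs from original
Gen 2: 6 live cells, MATCHES original -> period = 2

Answer: 2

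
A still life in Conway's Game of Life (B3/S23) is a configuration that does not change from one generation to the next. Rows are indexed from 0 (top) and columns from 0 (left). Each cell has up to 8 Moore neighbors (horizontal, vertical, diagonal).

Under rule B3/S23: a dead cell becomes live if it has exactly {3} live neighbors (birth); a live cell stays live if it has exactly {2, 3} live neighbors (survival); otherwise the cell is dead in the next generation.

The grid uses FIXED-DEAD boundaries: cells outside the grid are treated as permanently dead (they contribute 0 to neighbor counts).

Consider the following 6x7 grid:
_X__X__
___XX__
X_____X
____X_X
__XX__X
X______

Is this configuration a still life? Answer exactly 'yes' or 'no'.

Compute generation 1 and compare to generation 0 (given above):
Generation 1:
___XX__
___XXX_
___XX__
___X__X
___X_X_
_______
Cell (0,1) differs: gen0=1 vs gen1=0 -> NOT a still life.

Answer: no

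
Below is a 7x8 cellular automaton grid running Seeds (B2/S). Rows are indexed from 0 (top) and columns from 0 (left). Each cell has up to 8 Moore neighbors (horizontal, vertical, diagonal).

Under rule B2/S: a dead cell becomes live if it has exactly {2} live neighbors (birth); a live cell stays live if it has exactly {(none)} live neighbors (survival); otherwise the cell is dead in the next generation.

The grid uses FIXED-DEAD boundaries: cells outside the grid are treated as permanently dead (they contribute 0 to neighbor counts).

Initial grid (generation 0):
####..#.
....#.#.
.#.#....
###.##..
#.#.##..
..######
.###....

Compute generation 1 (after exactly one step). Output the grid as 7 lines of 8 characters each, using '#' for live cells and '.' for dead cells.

Simulating step by step:
Generation 0 (given above): 27 live cells
Generation 1: 8 live cells
(generation 1 grid is the final answer)

Answer: ....#..#
.......#
......#.
......#.
.......#
#.......
.......#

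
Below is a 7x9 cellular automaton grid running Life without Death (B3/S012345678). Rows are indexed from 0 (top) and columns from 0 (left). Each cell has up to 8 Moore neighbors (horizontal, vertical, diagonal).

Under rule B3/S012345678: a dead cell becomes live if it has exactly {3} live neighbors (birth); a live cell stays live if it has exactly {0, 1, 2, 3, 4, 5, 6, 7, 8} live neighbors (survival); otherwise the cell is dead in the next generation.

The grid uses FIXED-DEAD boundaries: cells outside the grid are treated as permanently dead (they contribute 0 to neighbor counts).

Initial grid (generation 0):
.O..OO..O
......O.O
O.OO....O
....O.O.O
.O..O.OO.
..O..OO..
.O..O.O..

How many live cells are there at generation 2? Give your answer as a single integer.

Simulating step by step:
Generation 0 (given above): 23 live cells
Generation 1: 36 live cells
.O..OO.OO
.OOOOOO.O
O.OO.O..O
.OO.O.O.O
.O.OO.OO.
.OOOOOO..
.O..O.O..
Generation 2: 40 live cells
.O..OO.OO
OOOOOOO.O
O.OO.O..O
OOO.O.O.O
OO.OO.OO.
OOOOOOO..
.O..O.O..
Population at generation 2: 40

Answer: 40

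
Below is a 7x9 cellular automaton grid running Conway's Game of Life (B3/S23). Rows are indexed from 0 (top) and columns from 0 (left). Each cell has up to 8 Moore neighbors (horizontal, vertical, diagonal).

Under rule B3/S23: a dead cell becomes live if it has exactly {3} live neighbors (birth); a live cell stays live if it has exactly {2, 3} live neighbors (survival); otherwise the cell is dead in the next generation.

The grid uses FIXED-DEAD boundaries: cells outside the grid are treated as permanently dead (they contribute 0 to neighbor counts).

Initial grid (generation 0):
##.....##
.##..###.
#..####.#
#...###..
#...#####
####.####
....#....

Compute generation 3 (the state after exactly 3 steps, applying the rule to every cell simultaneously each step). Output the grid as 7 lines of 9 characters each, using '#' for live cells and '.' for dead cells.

Simulating step by step:
Generation 0 (given above): 34 live cells
Generation 1: 28 live cells
###....##
..##.....
#.##.....
##......#
#.#.....#
####....#
.#######.
Generation 2: 20 live cells
.###.....
#........
#..#.....
#..#.....
...#...##
#....##.#
#...####.
Generation 3: 16 live cells
(generation 3 grid is the final answer)

Answer: .##......
#..#.....
##.......
..###....
....#.###
........#
....#..#.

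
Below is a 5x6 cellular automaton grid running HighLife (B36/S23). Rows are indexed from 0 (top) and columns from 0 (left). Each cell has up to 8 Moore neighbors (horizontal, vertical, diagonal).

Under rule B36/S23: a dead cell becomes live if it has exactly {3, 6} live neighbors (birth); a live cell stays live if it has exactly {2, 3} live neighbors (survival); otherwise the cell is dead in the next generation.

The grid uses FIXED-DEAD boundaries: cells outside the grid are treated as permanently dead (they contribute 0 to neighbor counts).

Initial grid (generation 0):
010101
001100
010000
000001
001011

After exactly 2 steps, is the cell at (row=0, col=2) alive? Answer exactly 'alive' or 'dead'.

Simulating step by step:
Generation 0 (given above): 10 live cells
Generation 1: 10 live cells
000110
010110
001000
000011
000011
Generation 2: 11 live cells
001110
000010
001001
000111
000011

Cell (0,2) at generation 2: 1 -> alive

Answer: alive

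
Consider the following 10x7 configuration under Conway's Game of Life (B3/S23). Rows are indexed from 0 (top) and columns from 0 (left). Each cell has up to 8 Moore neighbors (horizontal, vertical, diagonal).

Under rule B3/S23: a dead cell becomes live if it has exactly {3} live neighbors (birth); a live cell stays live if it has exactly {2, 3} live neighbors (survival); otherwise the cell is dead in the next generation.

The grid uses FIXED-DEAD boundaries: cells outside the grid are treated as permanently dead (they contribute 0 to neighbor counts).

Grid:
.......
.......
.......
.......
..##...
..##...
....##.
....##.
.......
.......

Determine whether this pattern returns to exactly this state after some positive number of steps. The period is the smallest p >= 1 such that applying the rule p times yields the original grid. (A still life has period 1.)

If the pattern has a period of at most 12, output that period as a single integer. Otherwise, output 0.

Answer: 2

Derivation:
Simulating and comparing each generation to the original:
Gen 0 (original, given above): 8 live cells
Gen 1: 6 live cells, differs from original
Gen 2: 8 live cells, MATCHES original -> period = 2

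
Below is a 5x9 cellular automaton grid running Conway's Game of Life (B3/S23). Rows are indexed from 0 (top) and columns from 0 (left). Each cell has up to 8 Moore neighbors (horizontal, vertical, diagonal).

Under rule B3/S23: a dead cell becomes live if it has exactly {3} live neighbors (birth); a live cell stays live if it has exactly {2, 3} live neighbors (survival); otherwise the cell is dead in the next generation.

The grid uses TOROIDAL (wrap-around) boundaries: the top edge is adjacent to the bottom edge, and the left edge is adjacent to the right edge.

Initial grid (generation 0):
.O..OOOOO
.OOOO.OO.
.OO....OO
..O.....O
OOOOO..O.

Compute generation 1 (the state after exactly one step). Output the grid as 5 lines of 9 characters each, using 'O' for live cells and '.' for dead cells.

Answer: .........
....O....
......O.O
.........
....O....

Derivation:
Simulating step by step:
Generation 0 (given above): 24 live cells
Generation 1: 4 live cells
(generation 1 grid is the final answer)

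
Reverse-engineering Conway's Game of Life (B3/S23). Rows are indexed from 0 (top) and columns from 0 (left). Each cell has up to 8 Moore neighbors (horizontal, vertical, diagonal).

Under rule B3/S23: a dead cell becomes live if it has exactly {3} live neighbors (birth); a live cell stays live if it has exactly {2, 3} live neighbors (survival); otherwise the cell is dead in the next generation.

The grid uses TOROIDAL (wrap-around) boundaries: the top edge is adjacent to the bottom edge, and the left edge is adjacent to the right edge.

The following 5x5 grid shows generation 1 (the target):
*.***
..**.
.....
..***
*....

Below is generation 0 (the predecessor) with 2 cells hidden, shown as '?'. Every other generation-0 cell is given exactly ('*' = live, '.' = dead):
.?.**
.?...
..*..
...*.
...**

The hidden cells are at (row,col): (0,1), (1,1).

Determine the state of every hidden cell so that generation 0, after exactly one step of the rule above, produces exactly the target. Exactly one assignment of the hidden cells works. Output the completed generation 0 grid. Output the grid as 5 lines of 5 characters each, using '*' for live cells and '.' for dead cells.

Hidden generation-0 cells (in order): (0,1), (1,1).
A hidden cell only influences target cells in its own 3x3 neighborhood. Try each of the 2^2 = 4 assignments, step the completed generation 0 forward once under B3/S23, and compare with the target:
  (0,1)=. (1,1)=. -> step gives (0,0)='.' but target has '*' -> reject
  (0,1)=. (1,1)=* -> step gives (2,2)='*' but target has '.' -> reject
  (0,1)=* (1,1)=. -> step reproduces the target at every cell -> ACCEPT
  (0,1)=* (1,1)=* -> step gives (0,0)='.' but target has '*' -> reject
Unique solution: (0,1)=live, (1,1)=dead.
Check: live-neighbor counts of every cell in the completed generation 0:
30333
22332
01121
11333
31444
Applying B3/S23 to generation 0 with these counts gives:
*.***
..**.
.....
..***
*....
which matches the target exactly.

Answer: .*.**
.....
..*..
...*.
...**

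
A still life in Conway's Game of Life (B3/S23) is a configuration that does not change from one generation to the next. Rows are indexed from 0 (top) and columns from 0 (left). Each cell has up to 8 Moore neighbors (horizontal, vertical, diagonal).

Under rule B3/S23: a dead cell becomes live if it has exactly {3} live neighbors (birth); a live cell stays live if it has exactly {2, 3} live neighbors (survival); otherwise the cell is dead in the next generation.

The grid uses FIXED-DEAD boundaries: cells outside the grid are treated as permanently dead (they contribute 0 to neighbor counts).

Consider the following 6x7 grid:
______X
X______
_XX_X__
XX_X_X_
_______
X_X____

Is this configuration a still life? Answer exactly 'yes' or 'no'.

Answer: no

Derivation:
Compute generation 1 and compare to generation 0 (given above):
Generation 1:
_______
_X_____
__XXX__
XX_XX__
X_X____
_______
Cell (0,6) differs: gen0=1 vs gen1=0 -> NOT a still life.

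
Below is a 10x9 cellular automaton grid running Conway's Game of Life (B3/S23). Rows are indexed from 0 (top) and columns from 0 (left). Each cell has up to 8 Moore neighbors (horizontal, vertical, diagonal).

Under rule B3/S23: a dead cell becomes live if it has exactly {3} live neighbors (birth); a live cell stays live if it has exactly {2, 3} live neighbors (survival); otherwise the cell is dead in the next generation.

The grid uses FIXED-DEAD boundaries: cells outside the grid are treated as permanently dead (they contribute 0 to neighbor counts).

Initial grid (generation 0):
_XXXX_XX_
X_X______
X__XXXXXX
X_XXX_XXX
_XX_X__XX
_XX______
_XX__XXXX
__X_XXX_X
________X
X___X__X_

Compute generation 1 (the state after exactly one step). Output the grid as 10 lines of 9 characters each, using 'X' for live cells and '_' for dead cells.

Answer: _XXX_____
X_______X
X_______X
X________
X___XXX_X
X____X___
____X___X
_XXXX___X
___XX_X_X
_________

Derivation:
Simulating step by step:
Generation 0 (given above): 44 live cells
Generation 1: 26 live cells
(generation 1 grid is the final answer)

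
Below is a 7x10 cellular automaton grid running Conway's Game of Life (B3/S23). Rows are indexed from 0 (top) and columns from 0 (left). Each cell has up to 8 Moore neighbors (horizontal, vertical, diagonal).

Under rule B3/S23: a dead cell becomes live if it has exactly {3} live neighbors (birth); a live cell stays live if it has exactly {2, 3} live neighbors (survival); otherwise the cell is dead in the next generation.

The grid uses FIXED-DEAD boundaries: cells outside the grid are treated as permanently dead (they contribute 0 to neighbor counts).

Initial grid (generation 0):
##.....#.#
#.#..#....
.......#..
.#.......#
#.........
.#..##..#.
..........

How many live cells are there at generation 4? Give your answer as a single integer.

Answer: 5

Derivation:
Simulating step by step:
Generation 0 (given above): 15 live cells
Generation 1: 8 live cells
##........
#.....#.#.
.#........
..........
##........
..........
..........
Generation 2: 5 live cells
##........
#.........
..........
##........
..........
..........
..........
Generation 3: 6 live cells
##........
##........
##........
..........
..........
..........
..........
Generation 4: 5 live cells
##........
..#.......
##........
..........
..........
..........
..........
Population at generation 4: 5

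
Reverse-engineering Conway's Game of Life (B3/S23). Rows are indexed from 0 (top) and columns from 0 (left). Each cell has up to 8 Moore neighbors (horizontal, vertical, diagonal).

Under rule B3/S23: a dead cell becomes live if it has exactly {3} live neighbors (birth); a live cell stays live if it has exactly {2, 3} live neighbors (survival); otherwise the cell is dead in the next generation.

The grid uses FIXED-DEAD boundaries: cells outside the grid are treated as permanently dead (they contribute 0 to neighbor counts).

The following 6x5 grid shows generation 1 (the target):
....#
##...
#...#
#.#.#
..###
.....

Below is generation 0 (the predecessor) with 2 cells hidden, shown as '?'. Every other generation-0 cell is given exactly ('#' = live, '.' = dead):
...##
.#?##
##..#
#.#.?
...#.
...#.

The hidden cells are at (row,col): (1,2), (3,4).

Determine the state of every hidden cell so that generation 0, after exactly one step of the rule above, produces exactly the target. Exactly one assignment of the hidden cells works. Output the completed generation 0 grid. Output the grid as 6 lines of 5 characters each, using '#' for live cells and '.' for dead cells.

Answer: ...##
.####
##..#
#.#.#
...#.
...#.

Derivation:
Hidden generation-0 cells (in order): (1,2), (3,4).
A hidden cell only influences target cells in its own 3x3 neighborhood. Try each of the 2^2 = 4 assignments, step the completed generation 0 forward once under B3/S23, and compare with the target:
  (1,2)=. (3,4)=. -> step gives (0,2)='#' but target has '.' -> reject
  (1,2)=. (3,4)=# -> step gives (0,2)='#' but target has '.' -> reject
  (1,2)=# (3,4)=. -> step gives (3,3)='#' but target has '.' -> reject
  (1,2)=# (3,4)=# -> step reproduces the target at every cell -> ACCEPT
Unique solution: (1,2)=live, (3,4)=live.
Check: live-neighbor counts of every cell in the completed generation 0:
12443
33454
35563
24242
12333
00212
Applying B3/S23 to generation 0 with these counts gives:
....#
##...
#...#
#.#.#
..###
.....
which matches the target exactly.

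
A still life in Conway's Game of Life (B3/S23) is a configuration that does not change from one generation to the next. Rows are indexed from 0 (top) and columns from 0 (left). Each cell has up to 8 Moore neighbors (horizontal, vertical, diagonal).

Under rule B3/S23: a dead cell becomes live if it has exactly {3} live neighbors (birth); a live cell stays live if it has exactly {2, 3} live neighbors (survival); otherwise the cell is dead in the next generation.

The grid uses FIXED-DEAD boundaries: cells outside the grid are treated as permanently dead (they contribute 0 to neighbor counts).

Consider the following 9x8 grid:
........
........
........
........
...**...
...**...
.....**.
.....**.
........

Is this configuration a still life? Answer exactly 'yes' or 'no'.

Compute generation 1 and compare to generation 0 (given above):
Generation 1:
........
........
........
........
...**...
...*....
......*.
.....**.
........
Cell (5,4) differs: gen0=1 vs gen1=0 -> NOT a still life.

Answer: no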